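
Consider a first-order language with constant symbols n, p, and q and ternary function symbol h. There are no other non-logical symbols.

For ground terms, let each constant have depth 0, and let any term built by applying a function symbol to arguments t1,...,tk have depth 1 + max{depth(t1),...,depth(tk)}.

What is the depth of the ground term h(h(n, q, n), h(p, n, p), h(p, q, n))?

2

depth(h(n, q, n)) = 1 + max(0, 0, 0) = 1
depth(h(p, n, p)) = 1 + max(0, 0, 0) = 1
depth(h(p, q, n)) = 1 + max(0, 0, 0) = 1
depth(h(h(n, q, n), h(p, n, p), h(p, q, n))) = 1 + max(1, 1, 1) = 2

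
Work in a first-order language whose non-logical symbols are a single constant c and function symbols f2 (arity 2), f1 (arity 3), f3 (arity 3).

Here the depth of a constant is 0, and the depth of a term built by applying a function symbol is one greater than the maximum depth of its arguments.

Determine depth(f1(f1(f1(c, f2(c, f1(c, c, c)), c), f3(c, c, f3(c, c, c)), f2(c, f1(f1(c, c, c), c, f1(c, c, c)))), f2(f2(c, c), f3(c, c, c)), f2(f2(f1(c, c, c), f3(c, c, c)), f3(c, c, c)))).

5

depth(f1(c, c, c)) = 1 + max(0, 0, 0) = 1
depth(f2(c, f1(c, c, c))) = 1 + max(0, 1) = 2
depth(f1(c, f2(c, f1(c, c, c)), c)) = 1 + max(0, 2, 0) = 3
depth(f3(c, c, c)) = 1 + max(0, 0, 0) = 1
depth(f3(c, c, f3(c, c, c))) = 1 + max(0, 0, 1) = 2
depth(f1(f1(c, c, c), c, f1(c, c, c))) = 1 + max(1, 0, 1) = 2
depth(f2(c, f1(f1(c, c, c), c, f1(c, c, c)))) = 1 + max(0, 2) = 3
depth(f1(f1(c, f2(c, f1(c, c, c)), c), f3(c, c, f3(c, c, c)), f2(c, f1(f1(c, c, c), c, f1(c, c, c))))) = 1 + max(3, 2, 3) = 4
depth(f2(c, c)) = 1 + max(0, 0) = 1
depth(f2(f2(c, c), f3(c, c, c))) = 1 + max(1, 1) = 2
depth(f2(f1(c, c, c), f3(c, c, c))) = 1 + max(1, 1) = 2
depth(f2(f2(f1(c, c, c), f3(c, c, c)), f3(c, c, c))) = 1 + max(2, 1) = 3
depth(f1(f1(f1(c, f2(c, f1(c, c, c)), c), f3(c, c, f3(c, c, c)), f2(c, f1(f1(c, c, c), c, f1(c, c, c)))), f2(f2(c, c), f3(c, c, c)), f2(f2(f1(c, c, c), f3(c, c, c)), f3(c, c, c)))) = 1 + max(4, 2, 3) = 5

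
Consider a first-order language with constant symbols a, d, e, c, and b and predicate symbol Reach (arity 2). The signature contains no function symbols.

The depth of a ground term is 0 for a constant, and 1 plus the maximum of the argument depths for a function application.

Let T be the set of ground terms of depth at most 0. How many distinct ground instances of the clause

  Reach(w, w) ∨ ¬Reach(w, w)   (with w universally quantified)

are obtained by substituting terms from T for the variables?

Ground terms of depth ≤ 0:
  With no function symbols every ground term is a constant, so there are exactly 5 ground terms at every depth bound.
  N_0 = 5
So there are 5 ground terms available for substitution.
The body mentions the single quantified variable w; since ground terms form a free algebra, no two substitutions collapse to the same formula.
Number of ground instances = 5.

5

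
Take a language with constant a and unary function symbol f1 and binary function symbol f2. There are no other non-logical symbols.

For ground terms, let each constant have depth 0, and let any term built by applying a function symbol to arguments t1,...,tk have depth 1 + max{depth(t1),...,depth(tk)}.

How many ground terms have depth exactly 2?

Count level by level. With function symbols f1/1, f2/2, the terms of depth ≤ k are the 1 constant together with each function applied to depth-≤(k−1) tuples, so N_k = 1 + N_{k-1} + N_{k-1}^2.
N_0 = 1
N_1 = 1 + 1 + 1^2 = 3
N_2 = 1 + 3 + 3^2 = 13
Terms of depth exactly 2: N_2 − N_1 = 13 − 3 = 10.

10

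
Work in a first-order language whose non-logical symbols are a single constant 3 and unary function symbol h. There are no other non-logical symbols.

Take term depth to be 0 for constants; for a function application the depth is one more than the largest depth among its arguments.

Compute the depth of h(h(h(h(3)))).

depth(h(3)) = 1 + depth(3) = 1 + 0 = 1
depth(h(h(3))) = 1 + depth(h(3)) = 1 + 1 = 2
depth(h(h(h(3)))) = 1 + depth(h(h(3))) = 1 + 2 = 3
depth(h(h(h(h(3))))) = 1 + depth(h(h(h(3)))) = 1 + 3 = 4

4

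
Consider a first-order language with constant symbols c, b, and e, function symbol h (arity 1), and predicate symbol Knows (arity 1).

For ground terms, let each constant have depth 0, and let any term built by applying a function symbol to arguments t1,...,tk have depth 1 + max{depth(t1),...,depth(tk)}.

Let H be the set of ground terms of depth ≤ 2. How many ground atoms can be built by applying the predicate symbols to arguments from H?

First count ground terms of depth ≤ 2.
Count level by level. With function symbols h/1, the terms of depth ≤ k are the 3 constants together with each function applied to depth-≤(k−1) tuples, so N_k = 3 + N_{k-1}.
N_0 = 3
N_1 = 3 + 3 = 6
N_2 = 3 + 6 = 9
Explicitly: c, b, e, h(c), h(b), h(e), h(h(c)), h(h(b)), h(h(e)).
So |H| = 9.
For each predicate symbol, the number of ground atoms is |H| raised to its arity; summing:
  Knows: 9
Total ground atoms: 9.

9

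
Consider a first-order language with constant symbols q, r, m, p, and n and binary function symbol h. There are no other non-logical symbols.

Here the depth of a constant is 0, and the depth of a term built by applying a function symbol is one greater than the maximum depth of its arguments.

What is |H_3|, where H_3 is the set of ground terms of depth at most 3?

Count level by level. With function symbols h/2, the terms of depth ≤ k are the 5 constants together with each function applied to depth-≤(k−1) tuples, so N_k = 5 + N_{k-1}^2.
N_0 = 5
N_1 = 5 + 5^2 = 30
N_2 = 5 + 30^2 = 905
N_3 = 5 + 905^2 = 819030

819030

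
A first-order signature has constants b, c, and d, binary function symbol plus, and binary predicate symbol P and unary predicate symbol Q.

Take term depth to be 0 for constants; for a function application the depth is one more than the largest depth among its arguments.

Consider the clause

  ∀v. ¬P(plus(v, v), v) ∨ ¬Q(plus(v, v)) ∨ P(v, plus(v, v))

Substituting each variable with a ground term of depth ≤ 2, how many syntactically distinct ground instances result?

147

Ground terms of depth ≤ 2:
  Count level by level. With function symbols plus/2, the terms of depth ≤ k are the 3 constants together with each function applied to depth-≤(k−1) tuples, so N_k = 3 + N_{k-1}^2.
  N_0 = 3
  N_1 = 3 + 3^2 = 12
  N_2 = 3 + 12^2 = 147
So there are 147 ground terms available for substitution.
The variable v ranges independently over the available ground terms, and distinct assignments produce distinct instances.
Number of ground instances = 147.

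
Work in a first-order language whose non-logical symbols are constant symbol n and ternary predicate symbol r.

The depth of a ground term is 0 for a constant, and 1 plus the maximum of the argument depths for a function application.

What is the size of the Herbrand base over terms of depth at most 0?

1

First count ground terms of depth ≤ 0.
With no function symbols every ground term is a constant, so there is exactly 1 ground term at every depth bound.
N_0 = 1
Explicitly: n.
So |H| = 1.
Ground atoms are formed by filling each argument slot of a predicate with a term from H, so an r-ary predicate gives |H|^r atoms:
  r: 1^3 = 1
Total ground atoms: 1.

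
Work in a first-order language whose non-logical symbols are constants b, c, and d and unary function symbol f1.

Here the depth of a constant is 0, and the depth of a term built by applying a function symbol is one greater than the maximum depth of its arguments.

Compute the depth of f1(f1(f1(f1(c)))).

4

depth(f1(c)) = 1 + depth(c) = 1 + 0 = 1
depth(f1(f1(c))) = 1 + depth(f1(c)) = 1 + 1 = 2
depth(f1(f1(f1(c)))) = 1 + depth(f1(f1(c))) = 1 + 2 = 3
depth(f1(f1(f1(f1(c))))) = 1 + depth(f1(f1(f1(c)))) = 1 + 3 = 4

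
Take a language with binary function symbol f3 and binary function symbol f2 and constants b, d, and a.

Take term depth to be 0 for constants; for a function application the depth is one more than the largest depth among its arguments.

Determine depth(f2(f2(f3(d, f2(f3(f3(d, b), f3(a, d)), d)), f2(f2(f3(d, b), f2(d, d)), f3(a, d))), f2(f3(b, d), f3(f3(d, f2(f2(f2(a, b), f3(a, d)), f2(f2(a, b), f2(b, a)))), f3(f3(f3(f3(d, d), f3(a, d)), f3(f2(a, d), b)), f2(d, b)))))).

depth(f3(d, b)) = 1 + max(0, 0) = 1
depth(f3(a, d)) = 1 + max(0, 0) = 1
depth(f3(f3(d, b), f3(a, d))) = 1 + max(1, 1) = 2
depth(f2(f3(f3(d, b), f3(a, d)), d)) = 1 + max(2, 0) = 3
depth(f3(d, f2(f3(f3(d, b), f3(a, d)), d))) = 1 + max(0, 3) = 4
depth(f2(d, d)) = 1 + max(0, 0) = 1
depth(f2(f3(d, b), f2(d, d))) = 1 + max(1, 1) = 2
depth(f2(f2(f3(d, b), f2(d, d)), f3(a, d))) = 1 + max(2, 1) = 3
depth(f2(f3(d, f2(f3(f3(d, b), f3(a, d)), d)), f2(f2(f3(d, b), f2(d, d)), f3(a, d)))) = 1 + max(4, 3) = 5
depth(f3(b, d)) = 1 + max(0, 0) = 1
depth(f2(a, b)) = 1 + max(0, 0) = 1
depth(f2(f2(a, b), f3(a, d))) = 1 + max(1, 1) = 2
depth(f2(b, a)) = 1 + max(0, 0) = 1
depth(f2(f2(a, b), f2(b, a))) = 1 + max(1, 1) = 2
depth(f2(f2(f2(a, b), f3(a, d)), f2(f2(a, b), f2(b, a)))) = 1 + max(2, 2) = 3
depth(f3(d, f2(f2(f2(a, b), f3(a, d)), f2(f2(a, b), f2(b, a))))) = 1 + max(0, 3) = 4
depth(f3(d, d)) = 1 + max(0, 0) = 1
depth(f3(f3(d, d), f3(a, d))) = 1 + max(1, 1) = 2
depth(f2(a, d)) = 1 + max(0, 0) = 1
depth(f3(f2(a, d), b)) = 1 + max(1, 0) = 2
depth(f3(f3(f3(d, d), f3(a, d)), f3(f2(a, d), b))) = 1 + max(2, 2) = 3
depth(f2(d, b)) = 1 + max(0, 0) = 1
depth(f3(f3(f3(f3(d, d), f3(a, d)), f3(f2(a, d), b)), f2(d, b))) = 1 + max(3, 1) = 4
depth(f3(f3(d, f2(f2(f2(a, b), f3(a, d)), f2(f2(a, b), f2(b, a)))), f3(f3(f3(f3(d, d), f3(a, d)), f3(f2(a, d), b)), f2(d, b)))) = 1 + max(4, 4) = 5
depth(f2(f3(b, d), f3(f3(d, f2(f2(f2(a, b), f3(a, d)), f2(f2(a, b), f2(b, a)))), f3(f3(f3(f3(d, d), f3(a, d)), f3(f2(a, d), b)), f2(d, b))))) = 1 + max(1, 5) = 6
depth(f2(f2(f3(d, f2(f3(f3(d, b), f3(a, d)), d)), f2(f2(f3(d, b), f2(d, d)), f3(a, d))), f2(f3(b, d), f3(f3(d, f2(f2(f2(a, b), f3(a, d)), f2(f2(a, b), f2(b, a)))), f3(f3(f3(f3(d, d), f3(a, d)), f3(f2(a, d), b)), f2(d, b)))))) = 1 + max(5, 6) = 7

7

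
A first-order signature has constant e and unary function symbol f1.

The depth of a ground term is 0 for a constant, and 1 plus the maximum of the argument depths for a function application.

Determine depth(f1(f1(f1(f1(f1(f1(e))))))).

6

depth(f1(e)) = 1 + depth(e) = 1 + 0 = 1
depth(f1(f1(e))) = 1 + depth(f1(e)) = 1 + 1 = 2
depth(f1(f1(f1(e)))) = 1 + depth(f1(f1(e))) = 1 + 2 = 3
depth(f1(f1(f1(f1(e))))) = 1 + depth(f1(f1(f1(e)))) = 1 + 3 = 4
depth(f1(f1(f1(f1(f1(e)))))) = 1 + depth(f1(f1(f1(f1(e))))) = 1 + 4 = 5
depth(f1(f1(f1(f1(f1(f1(e))))))) = 1 + depth(f1(f1(f1(f1(f1(e)))))) = 1 + 5 = 6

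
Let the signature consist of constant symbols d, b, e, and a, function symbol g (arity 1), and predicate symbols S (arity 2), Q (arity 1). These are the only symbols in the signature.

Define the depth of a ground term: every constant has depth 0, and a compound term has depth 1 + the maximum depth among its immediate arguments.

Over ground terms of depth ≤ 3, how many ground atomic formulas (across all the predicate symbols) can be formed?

272

First count ground terms of depth ≤ 3.
If N_k denotes the number of depth-≤k ground terms, the 4 constants give N_0 = 4, and each function symbol of arity r contributes N_{k-1}^r new terms at level k: N_k = 4 + N_{k-1}.
N_0 = 4
N_1 = 4 + 4 = 8
N_2 = 4 + 8 = 12
N_3 = 4 + 12 = 16
So |H| = 16.
A ground atom is a predicate applied to a tuple of terms from H, so the count is the sum over predicates of |H|^arity:
  S: 16^2 = 256;  Q: 16
Total ground atoms: 256 + 16 = 272.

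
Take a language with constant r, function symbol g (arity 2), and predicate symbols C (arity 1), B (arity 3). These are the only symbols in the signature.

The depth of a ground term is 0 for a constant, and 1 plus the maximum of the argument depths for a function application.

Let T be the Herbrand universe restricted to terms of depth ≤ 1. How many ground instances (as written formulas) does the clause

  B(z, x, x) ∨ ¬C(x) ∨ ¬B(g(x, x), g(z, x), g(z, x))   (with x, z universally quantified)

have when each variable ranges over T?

4

Ground terms of depth ≤ 1:
  Let N_k = |{terms of depth ≤ k}|. Then N_0 = 1 and N_k = 1 + N_{k-1}^2 for k ≥ 1 (one summand per function symbol, arity giving the exponent).
  N_0 = 1
  N_1 = 1 + 1^2 = 2
  Explicitly: r, g(r, r).
So there are 2 ground terms available for substitution.
There are 2 variables to instantiate (x, z), each occurring in at least one literal, so different choices give different ground instances.
Number of ground instances = 2^2 = 4.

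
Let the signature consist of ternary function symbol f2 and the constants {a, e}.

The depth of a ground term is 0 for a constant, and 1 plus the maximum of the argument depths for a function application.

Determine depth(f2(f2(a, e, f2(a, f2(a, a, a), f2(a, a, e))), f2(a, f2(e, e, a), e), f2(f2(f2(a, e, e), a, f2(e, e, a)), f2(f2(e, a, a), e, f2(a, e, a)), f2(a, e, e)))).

4

depth(f2(a, a, a)) = 1 + max(0, 0, 0) = 1
depth(f2(a, a, e)) = 1 + max(0, 0, 0) = 1
depth(f2(a, f2(a, a, a), f2(a, a, e))) = 1 + max(0, 1, 1) = 2
depth(f2(a, e, f2(a, f2(a, a, a), f2(a, a, e)))) = 1 + max(0, 0, 2) = 3
depth(f2(e, e, a)) = 1 + max(0, 0, 0) = 1
depth(f2(a, f2(e, e, a), e)) = 1 + max(0, 1, 0) = 2
depth(f2(a, e, e)) = 1 + max(0, 0, 0) = 1
depth(f2(f2(a, e, e), a, f2(e, e, a))) = 1 + max(1, 0, 1) = 2
depth(f2(e, a, a)) = 1 + max(0, 0, 0) = 1
depth(f2(a, e, a)) = 1 + max(0, 0, 0) = 1
depth(f2(f2(e, a, a), e, f2(a, e, a))) = 1 + max(1, 0, 1) = 2
depth(f2(f2(f2(a, e, e), a, f2(e, e, a)), f2(f2(e, a, a), e, f2(a, e, a)), f2(a, e, e))) = 1 + max(2, 2, 1) = 3
depth(f2(f2(a, e, f2(a, f2(a, a, a), f2(a, a, e))), f2(a, f2(e, e, a), e), f2(f2(f2(a, e, e), a, f2(e, e, a)), f2(f2(e, a, a), e, f2(a, e, a)), f2(a, e, e)))) = 1 + max(3, 2, 3) = 4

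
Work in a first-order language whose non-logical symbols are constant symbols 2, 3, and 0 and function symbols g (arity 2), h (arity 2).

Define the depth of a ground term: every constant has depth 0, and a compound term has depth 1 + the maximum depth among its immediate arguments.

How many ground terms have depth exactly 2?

864

Let N_k = |{terms of depth ≤ k}|. Then N_0 = 3 and N_k = 3 + N_{k-1}^2 + N_{k-1}^2 for k ≥ 1 (one summand per function symbol, arity giving the exponent).
N_0 = 3
N_1 = 3 + 3^2 + 3^2 = 21
N_2 = 3 + 21^2 + 21^2 = 885
Terms of depth exactly 2: N_2 − N_1 = 885 − 21 = 864.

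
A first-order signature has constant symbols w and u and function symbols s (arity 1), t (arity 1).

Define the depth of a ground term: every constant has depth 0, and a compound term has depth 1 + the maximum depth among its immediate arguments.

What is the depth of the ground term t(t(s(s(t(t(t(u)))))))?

7

depth(t(u)) = 1 + depth(u) = 1 + 0 = 1
depth(t(t(u))) = 1 + depth(t(u)) = 1 + 1 = 2
depth(t(t(t(u)))) = 1 + depth(t(t(u))) = 1 + 2 = 3
depth(s(t(t(t(u))))) = 1 + depth(t(t(t(u)))) = 1 + 3 = 4
depth(s(s(t(t(t(u)))))) = 1 + depth(s(t(t(t(u))))) = 1 + 4 = 5
depth(t(s(s(t(t(t(u))))))) = 1 + depth(s(s(t(t(t(u)))))) = 1 + 5 = 6
depth(t(t(s(s(t(t(t(u)))))))) = 1 + depth(t(s(s(t(t(t(u))))))) = 1 + 6 = 7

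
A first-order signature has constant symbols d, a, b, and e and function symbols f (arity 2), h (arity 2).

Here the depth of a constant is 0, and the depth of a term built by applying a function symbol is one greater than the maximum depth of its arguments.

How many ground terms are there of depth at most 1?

Count level by level. With function symbols f/2, h/2, the terms of depth ≤ k are the 4 constants together with each function applied to depth-≤(k−1) tuples, so N_k = 4 + N_{k-1}^2 + N_{k-1}^2.
N_0 = 4
N_1 = 4 + 4^2 + 4^2 = 36

36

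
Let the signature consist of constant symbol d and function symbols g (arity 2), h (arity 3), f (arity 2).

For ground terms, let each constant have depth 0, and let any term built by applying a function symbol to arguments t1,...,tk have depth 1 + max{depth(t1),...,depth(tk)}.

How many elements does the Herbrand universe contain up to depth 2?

Write N_k for the number of ground terms of depth ≤ k. A term of depth ≤ k is either a constant or a function symbol applied to arguments of depth ≤ k−1, so N_k = 1 + N_{k-1}^2 + N_{k-1}^3 + N_{k-1}^2.
N_0 = 1
N_1 = 1 + 1^2 + 1^3 + 1^2 = 4
N_2 = 1 + 4^2 + 4^3 + 4^2 = 97

97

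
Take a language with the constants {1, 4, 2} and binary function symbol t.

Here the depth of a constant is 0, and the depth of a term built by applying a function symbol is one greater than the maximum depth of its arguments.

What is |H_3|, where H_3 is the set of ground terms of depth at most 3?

21612

Write N_k for the number of ground terms of depth ≤ k. A term of depth ≤ k is either a constant or a function symbol applied to arguments of depth ≤ k−1, so N_k = 3 + N_{k-1}^2.
N_0 = 3
N_1 = 3 + 3^2 = 12
N_2 = 3 + 12^2 = 147
N_3 = 3 + 147^2 = 21612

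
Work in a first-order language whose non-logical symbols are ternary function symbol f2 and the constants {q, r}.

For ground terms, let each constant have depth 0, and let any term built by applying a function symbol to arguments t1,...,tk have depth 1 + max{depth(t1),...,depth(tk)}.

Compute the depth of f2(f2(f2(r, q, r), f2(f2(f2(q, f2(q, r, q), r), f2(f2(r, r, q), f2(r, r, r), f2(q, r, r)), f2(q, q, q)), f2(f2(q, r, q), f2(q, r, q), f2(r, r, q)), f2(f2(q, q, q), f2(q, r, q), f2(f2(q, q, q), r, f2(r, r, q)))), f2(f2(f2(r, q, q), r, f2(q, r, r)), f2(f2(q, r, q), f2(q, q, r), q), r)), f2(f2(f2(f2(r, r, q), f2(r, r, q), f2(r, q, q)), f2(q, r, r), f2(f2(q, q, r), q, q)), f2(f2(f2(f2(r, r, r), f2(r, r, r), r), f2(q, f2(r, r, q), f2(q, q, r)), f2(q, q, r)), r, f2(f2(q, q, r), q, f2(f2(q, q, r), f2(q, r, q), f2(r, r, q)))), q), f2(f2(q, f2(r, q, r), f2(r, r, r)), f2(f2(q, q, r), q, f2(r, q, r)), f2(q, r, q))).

depth(f2(r, q, r)) = 1 + max(0, 0, 0) = 1
depth(f2(q, r, q)) = 1 + max(0, 0, 0) = 1
depth(f2(q, f2(q, r, q), r)) = 1 + max(0, 1, 0) = 2
depth(f2(r, r, q)) = 1 + max(0, 0, 0) = 1
depth(f2(r, r, r)) = 1 + max(0, 0, 0) = 1
depth(f2(q, r, r)) = 1 + max(0, 0, 0) = 1
depth(f2(f2(r, r, q), f2(r, r, r), f2(q, r, r))) = 1 + max(1, 1, 1) = 2
depth(f2(q, q, q)) = 1 + max(0, 0, 0) = 1
depth(f2(f2(q, f2(q, r, q), r), f2(f2(r, r, q), f2(r, r, r), f2(q, r, r)), f2(q, q, q))) = 1 + max(2, 2, 1) = 3
depth(f2(f2(q, r, q), f2(q, r, q), f2(r, r, q))) = 1 + max(1, 1, 1) = 2
depth(f2(f2(q, q, q), r, f2(r, r, q))) = 1 + max(1, 0, 1) = 2
depth(f2(f2(q, q, q), f2(q, r, q), f2(f2(q, q, q), r, f2(r, r, q)))) = 1 + max(1, 1, 2) = 3
depth(f2(f2(f2(q, f2(q, r, q), r), f2(f2(r, r, q), f2(r, r, r), f2(q, r, r)), f2(q, q, q)), f2(f2(q, r, q), f2(q, r, q), f2(r, r, q)), f2(f2(q, q, q), f2(q, r, q), f2(f2(q, q, q), r, f2(r, r, q))))) = 1 + max(3, 2, 3) = 4
depth(f2(r, q, q)) = 1 + max(0, 0, 0) = 1
depth(f2(f2(r, q, q), r, f2(q, r, r))) = 1 + max(1, 0, 1) = 2
depth(f2(q, q, r)) = 1 + max(0, 0, 0) = 1
depth(f2(f2(q, r, q), f2(q, q, r), q)) = 1 + max(1, 1, 0) = 2
depth(f2(f2(f2(r, q, q), r, f2(q, r, r)), f2(f2(q, r, q), f2(q, q, r), q), r)) = 1 + max(2, 2, 0) = 3
depth(f2(f2(r, q, r), f2(f2(f2(q, f2(q, r, q), r), f2(f2(r, r, q), f2(r, r, r), f2(q, r, r)), f2(q, q, q)), f2(f2(q, r, q), f2(q, r, q), f2(r, r, q)), f2(f2(q, q, q), f2(q, r, q), f2(f2(q, q, q), r, f2(r, r, q)))), f2(f2(f2(r, q, q), r, f2(q, r, r)), f2(f2(q, r, q), f2(q, q, r), q), r))) = 1 + max(1, 4, 3) = 5
depth(f2(f2(r, r, q), f2(r, r, q), f2(r, q, q))) = 1 + max(1, 1, 1) = 2
depth(f2(f2(q, q, r), q, q)) = 1 + max(1, 0, 0) = 2
depth(f2(f2(f2(r, r, q), f2(r, r, q), f2(r, q, q)), f2(q, r, r), f2(f2(q, q, r), q, q))) = 1 + max(2, 1, 2) = 3
depth(f2(f2(r, r, r), f2(r, r, r), r)) = 1 + max(1, 1, 0) = 2
depth(f2(q, f2(r, r, q), f2(q, q, r))) = 1 + max(0, 1, 1) = 2
depth(f2(f2(f2(r, r, r), f2(r, r, r), r), f2(q, f2(r, r, q), f2(q, q, r)), f2(q, q, r))) = 1 + max(2, 2, 1) = 3
depth(f2(f2(q, q, r), f2(q, r, q), f2(r, r, q))) = 1 + max(1, 1, 1) = 2
depth(f2(f2(q, q, r), q, f2(f2(q, q, r), f2(q, r, q), f2(r, r, q)))) = 1 + max(1, 0, 2) = 3
depth(f2(f2(f2(f2(r, r, r), f2(r, r, r), r), f2(q, f2(r, r, q), f2(q, q, r)), f2(q, q, r)), r, f2(f2(q, q, r), q, f2(f2(q, q, r), f2(q, r, q), f2(r, r, q))))) = 1 + max(3, 0, 3) = 4
depth(f2(f2(f2(f2(r, r, q), f2(r, r, q), f2(r, q, q)), f2(q, r, r), f2(f2(q, q, r), q, q)), f2(f2(f2(f2(r, r, r), f2(r, r, r), r), f2(q, f2(r, r, q), f2(q, q, r)), f2(q, q, r)), r, f2(f2(q, q, r), q, f2(f2(q, q, r), f2(q, r, q), f2(r, r, q)))), q)) = 1 + max(3, 4, 0) = 5
depth(f2(q, f2(r, q, r), f2(r, r, r))) = 1 + max(0, 1, 1) = 2
depth(f2(f2(q, q, r), q, f2(r, q, r))) = 1 + max(1, 0, 1) = 2
depth(f2(f2(q, f2(r, q, r), f2(r, r, r)), f2(f2(q, q, r), q, f2(r, q, r)), f2(q, r, q))) = 1 + max(2, 2, 1) = 3
depth(f2(f2(f2(r, q, r), f2(f2(f2(q, f2(q, r, q), r), f2(f2(r, r, q), f2(r, r, r), f2(q, r, r)), f2(q, q, q)), f2(f2(q, r, q), f2(q, r, q), f2(r, r, q)), f2(f2(q, q, q), f2(q, r, q), f2(f2(q, q, q), r, f2(r, r, q)))), f2(f2(f2(r, q, q), r, f2(q, r, r)), f2(f2(q, r, q), f2(q, q, r), q), r)), f2(f2(f2(f2(r, r, q), f2(r, r, q), f2(r, q, q)), f2(q, r, r), f2(f2(q, q, r), q, q)), f2(f2(f2(f2(r, r, r), f2(r, r, r), r), f2(q, f2(r, r, q), f2(q, q, r)), f2(q, q, r)), r, f2(f2(q, q, r), q, f2(f2(q, q, r), f2(q, r, q), f2(r, r, q)))), q), f2(f2(q, f2(r, q, r), f2(r, r, r)), f2(f2(q, q, r), q, f2(r, q, r)), f2(q, r, q)))) = 1 + max(5, 5, 3) = 6

6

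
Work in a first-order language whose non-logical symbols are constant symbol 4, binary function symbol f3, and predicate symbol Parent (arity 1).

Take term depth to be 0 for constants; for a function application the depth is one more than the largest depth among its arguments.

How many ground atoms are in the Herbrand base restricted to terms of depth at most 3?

26

First count ground terms of depth ≤ 3.
Let N_k = |{terms of depth ≤ k}|. Then N_0 = 1 and N_k = 1 + N_{k-1}^2 for k ≥ 1 (one summand per function symbol, arity giving the exponent).
N_0 = 1
N_1 = 1 + 1^2 = 2
N_2 = 1 + 2^2 = 5
N_3 = 1 + 5^2 = 26
So |H| = 26.
For each predicate symbol, the number of ground atoms is |H| raised to its arity; summing:
  Parent: 26
Total ground atoms: 26.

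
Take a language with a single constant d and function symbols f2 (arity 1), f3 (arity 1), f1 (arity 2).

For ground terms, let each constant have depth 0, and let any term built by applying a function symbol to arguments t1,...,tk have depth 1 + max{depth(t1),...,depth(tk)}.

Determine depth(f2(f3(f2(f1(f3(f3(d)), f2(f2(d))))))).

6

depth(f3(d)) = 1 + depth(d) = 1 + 0 = 1
depth(f3(f3(d))) = 1 + depth(f3(d)) = 1 + 1 = 2
depth(f2(d)) = 1 + depth(d) = 1 + 0 = 1
depth(f2(f2(d))) = 1 + depth(f2(d)) = 1 + 1 = 2
depth(f1(f3(f3(d)), f2(f2(d)))) = 1 + max(2, 2) = 3
depth(f2(f1(f3(f3(d)), f2(f2(d))))) = 1 + depth(f1(f3(f3(d)), f2(f2(d)))) = 1 + 3 = 4
depth(f3(f2(f1(f3(f3(d)), f2(f2(d)))))) = 1 + depth(f2(f1(f3(f3(d)), f2(f2(d))))) = 1 + 4 = 5
depth(f2(f3(f2(f1(f3(f3(d)), f2(f2(d))))))) = 1 + depth(f3(f2(f1(f3(f3(d)), f2(f2(d)))))) = 1 + 5 = 6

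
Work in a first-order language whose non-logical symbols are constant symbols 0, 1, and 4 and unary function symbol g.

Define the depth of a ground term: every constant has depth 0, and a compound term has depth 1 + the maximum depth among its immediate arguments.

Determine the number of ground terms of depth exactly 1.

3

If N_k denotes the number of depth-≤k ground terms, the 3 constants give N_0 = 3, and each function symbol of arity r contributes N_{k-1}^r new terms at level k: N_k = 3 + N_{k-1}.
N_0 = 3
N_1 = 3 + 3 = 6
Terms of depth exactly 1: N_1 − N_0 = 6 − 3 = 3.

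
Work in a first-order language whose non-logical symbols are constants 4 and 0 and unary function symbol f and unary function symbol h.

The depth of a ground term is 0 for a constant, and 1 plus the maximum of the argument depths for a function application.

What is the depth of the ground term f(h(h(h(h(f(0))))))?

depth(f(0)) = 1 + depth(0) = 1 + 0 = 1
depth(h(f(0))) = 1 + depth(f(0)) = 1 + 1 = 2
depth(h(h(f(0)))) = 1 + depth(h(f(0))) = 1 + 2 = 3
depth(h(h(h(f(0))))) = 1 + depth(h(h(f(0)))) = 1 + 3 = 4
depth(h(h(h(h(f(0)))))) = 1 + depth(h(h(h(f(0))))) = 1 + 4 = 5
depth(f(h(h(h(h(f(0))))))) = 1 + depth(h(h(h(h(f(0)))))) = 1 + 5 = 6

6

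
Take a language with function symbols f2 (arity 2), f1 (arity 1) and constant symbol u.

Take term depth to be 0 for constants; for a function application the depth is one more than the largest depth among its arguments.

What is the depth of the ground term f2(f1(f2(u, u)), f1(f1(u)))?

depth(f2(u, u)) = 1 + max(0, 0) = 1
depth(f1(f2(u, u))) = 1 + depth(f2(u, u)) = 1 + 1 = 2
depth(f1(u)) = 1 + depth(u) = 1 + 0 = 1
depth(f1(f1(u))) = 1 + depth(f1(u)) = 1 + 1 = 2
depth(f2(f1(f2(u, u)), f1(f1(u)))) = 1 + max(2, 2) = 3

3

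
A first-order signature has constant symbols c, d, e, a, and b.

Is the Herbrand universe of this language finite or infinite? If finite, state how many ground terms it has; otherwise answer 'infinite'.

There are no function symbols, so every ground term is one of the 5 constants.
The Herbrand universe is {c, d, e, a, b}, which is finite with 5 elements.

5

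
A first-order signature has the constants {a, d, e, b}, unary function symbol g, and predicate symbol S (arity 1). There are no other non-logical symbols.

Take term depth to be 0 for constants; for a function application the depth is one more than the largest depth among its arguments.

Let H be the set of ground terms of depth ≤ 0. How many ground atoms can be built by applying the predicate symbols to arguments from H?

4

First count ground terms of depth ≤ 0.
Let N_k = |{terms of depth ≤ k}|. Then N_0 = 4 and N_k = 4 + N_{k-1} for k ≥ 1 (one summand per function symbol, arity giving the exponent).
N_0 = 4
Explicitly: a, d, e, b.
So |H| = 4.
Ground atoms are formed by filling each argument slot of a predicate with a term from H, so an r-ary predicate gives |H|^r atoms:
  S: 4
Total ground atoms: 4.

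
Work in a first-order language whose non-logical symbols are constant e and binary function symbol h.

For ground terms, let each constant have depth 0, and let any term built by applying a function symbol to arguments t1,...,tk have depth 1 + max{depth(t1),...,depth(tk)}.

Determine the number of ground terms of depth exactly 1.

Let N_k count ground terms of depth at most k. Each non-constant term of depth ≤ k is some function symbol applied to depth-≤(k−1) arguments, giving N_k = 1 + N_{k-1}^2.
N_0 = 1
N_1 = 1 + 1^2 = 2
Terms of depth exactly 1: N_1 − N_0 = 2 − 1 = 1.

1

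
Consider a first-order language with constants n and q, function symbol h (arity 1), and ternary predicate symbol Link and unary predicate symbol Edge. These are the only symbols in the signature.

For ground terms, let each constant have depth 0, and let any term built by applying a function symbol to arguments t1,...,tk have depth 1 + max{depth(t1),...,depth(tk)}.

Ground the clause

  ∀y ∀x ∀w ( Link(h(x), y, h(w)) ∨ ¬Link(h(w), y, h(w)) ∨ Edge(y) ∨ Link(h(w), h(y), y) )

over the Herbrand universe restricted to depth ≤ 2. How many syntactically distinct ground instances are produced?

Ground terms of depth ≤ 2:
  Let N_k count ground terms of depth at most k. Each non-constant term of depth ≤ k is some function symbol applied to depth-≤(k−1) arguments, giving N_k = 2 + N_{k-1}.
  N_0 = 2
  N_1 = 2 + 2 = 4
  N_2 = 2 + 4 = 6
  Explicitly: n, q, h(n), h(q), h(h(n)), h(h(q)).
So there are 6 ground terms available for substitution.
There are 3 variables to instantiate (y, x, w), each occurring in at least one literal, so different choices give different ground instances.
Number of ground instances = 6^3 = 216.

216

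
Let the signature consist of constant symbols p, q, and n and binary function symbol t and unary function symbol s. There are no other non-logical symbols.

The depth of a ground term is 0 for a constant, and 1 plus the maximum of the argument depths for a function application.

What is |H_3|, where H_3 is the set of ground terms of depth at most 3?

Let N_k count ground terms of depth at most k. Each non-constant term of depth ≤ k is some function symbol applied to depth-≤(k−1) arguments, giving N_k = 3 + N_{k-1}^2 + N_{k-1}.
N_0 = 3
N_1 = 3 + 3^2 + 3 = 15
N_2 = 3 + 15^2 + 15 = 243
N_3 = 3 + 243^2 + 243 = 59295

59295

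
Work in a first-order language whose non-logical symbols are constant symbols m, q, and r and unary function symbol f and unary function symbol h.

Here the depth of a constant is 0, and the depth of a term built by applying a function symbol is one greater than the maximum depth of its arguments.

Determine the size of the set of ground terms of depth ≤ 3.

45

Let N_k count ground terms of depth at most k. Each non-constant term of depth ≤ k is some function symbol applied to depth-≤(k−1) arguments, giving N_k = 3 + N_{k-1} + N_{k-1}.
N_0 = 3
N_1 = 3 + 3 + 3 = 9
N_2 = 3 + 9 + 9 = 21
N_3 = 3 + 21 + 21 = 45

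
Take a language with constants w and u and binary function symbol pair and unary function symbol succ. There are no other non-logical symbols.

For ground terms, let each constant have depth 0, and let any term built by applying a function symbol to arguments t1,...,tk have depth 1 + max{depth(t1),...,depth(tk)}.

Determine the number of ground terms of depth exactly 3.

5478

Write N_k for the number of ground terms of depth ≤ k. A term of depth ≤ k is either a constant or a function symbol applied to arguments of depth ≤ k−1, so N_k = 2 + N_{k-1}^2 + N_{k-1}.
N_0 = 2
N_1 = 2 + 2^2 + 2 = 8
N_2 = 2 + 8^2 + 8 = 74
N_3 = 2 + 74^2 + 74 = 5552
Terms of depth exactly 3: N_3 − N_2 = 5552 − 74 = 5478.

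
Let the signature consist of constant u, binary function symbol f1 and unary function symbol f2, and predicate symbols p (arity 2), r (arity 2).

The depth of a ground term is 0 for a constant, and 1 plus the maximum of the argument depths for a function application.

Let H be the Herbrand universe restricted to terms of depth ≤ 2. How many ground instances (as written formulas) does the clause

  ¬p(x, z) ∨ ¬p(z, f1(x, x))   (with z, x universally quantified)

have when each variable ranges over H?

169

Ground terms of depth ≤ 2:
  If N_k denotes the number of depth-≤k ground terms, the 1 constant gives N_0 = 1, and each function symbol of arity r contributes N_{k-1}^r new terms at level k: N_k = 1 + N_{k-1}^2 + N_{k-1}.
  N_0 = 1
  N_1 = 1 + 1^2 + 1 = 3
  N_2 = 1 + 3^2 + 3 = 13
So there are 13 ground terms available for substitution.
The body mentions every one of the 2 quantified variables; since ground terms form a free algebra, no two substitutions collapse to the same formula.
Number of ground instances = 13^2 = 169.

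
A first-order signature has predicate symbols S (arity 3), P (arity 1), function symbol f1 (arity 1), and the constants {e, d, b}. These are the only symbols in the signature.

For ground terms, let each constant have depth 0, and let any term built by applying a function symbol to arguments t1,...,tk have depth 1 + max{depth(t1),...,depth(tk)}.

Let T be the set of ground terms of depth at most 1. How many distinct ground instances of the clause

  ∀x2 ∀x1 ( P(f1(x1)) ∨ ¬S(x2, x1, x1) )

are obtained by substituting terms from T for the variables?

36

Ground terms of depth ≤ 1:
  If N_k denotes the number of depth-≤k ground terms, the 3 constants give N_0 = 3, and each function symbol of arity r contributes N_{k-1}^r new terms at level k: N_k = 3 + N_{k-1}.
  N_0 = 3
  N_1 = 3 + 3 = 6
  Explicitly: e, d, b, f1(e), f1(d), f1(b).
So there are 6 ground terms available for substitution.
There are 2 variables to instantiate (x2, x1), each occurring in at least one literal, so different choices give different ground instances.
Number of ground instances = 6^2 = 36.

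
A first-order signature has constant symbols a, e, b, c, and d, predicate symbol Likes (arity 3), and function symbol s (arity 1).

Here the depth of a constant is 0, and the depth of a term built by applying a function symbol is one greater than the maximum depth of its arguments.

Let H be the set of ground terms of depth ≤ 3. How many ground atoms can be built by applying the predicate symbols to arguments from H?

8000

First count ground terms of depth ≤ 3.
Count level by level. With function symbols s/1, the terms of depth ≤ k are the 5 constants together with each function applied to depth-≤(k−1) tuples, so N_k = 5 + N_{k-1}.
N_0 = 5
N_1 = 5 + 5 = 10
N_2 = 5 + 10 = 15
N_3 = 5 + 15 = 20
So |H| = 20.
Each predicate of arity r yields |H|^r ground atoms (one per choice of an r-tuple from H):
  Likes: 20^3 = 8000
Total ground atoms: 8000.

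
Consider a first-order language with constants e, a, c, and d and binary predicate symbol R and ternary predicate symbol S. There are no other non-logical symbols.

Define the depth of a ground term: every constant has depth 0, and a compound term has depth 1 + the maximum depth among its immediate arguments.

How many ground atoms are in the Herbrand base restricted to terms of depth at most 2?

80

First count ground terms of depth ≤ 2.
With no function symbols every ground term is a constant, so there are exactly 4 ground terms at every depth bound.
N_0 = 4
N_1 = 4
N_2 = 4
Explicitly: e, a, c, d.
So |H| = 4.
For each predicate symbol, the number of ground atoms is |H| raised to its arity; summing:
  R: 4^2 = 16;  S: 4^3 = 64
Total ground atoms: 16 + 64 = 80.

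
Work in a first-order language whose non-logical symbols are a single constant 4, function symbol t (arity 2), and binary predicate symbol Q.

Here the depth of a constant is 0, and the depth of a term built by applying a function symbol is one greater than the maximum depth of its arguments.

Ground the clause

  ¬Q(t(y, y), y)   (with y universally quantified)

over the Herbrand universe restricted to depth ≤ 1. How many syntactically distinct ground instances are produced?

Ground terms of depth ≤ 1:
  If N_k denotes the number of depth-≤k ground terms, the 1 constant gives N_0 = 1, and each function symbol of arity r contributes N_{k-1}^r new terms at level k: N_k = 1 + N_{k-1}^2.
  N_0 = 1
  N_1 = 1 + 1^2 = 2
So there are 2 ground terms available for substitution.
The body mentions the single quantified variable y; since ground terms form a free algebra, no two substitutions collapse to the same formula.
Number of ground instances = 2.

2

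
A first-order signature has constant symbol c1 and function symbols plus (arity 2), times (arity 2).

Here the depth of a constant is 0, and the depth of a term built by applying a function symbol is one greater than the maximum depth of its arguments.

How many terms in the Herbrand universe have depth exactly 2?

If N_k denotes the number of depth-≤k ground terms, the 1 constant gives N_0 = 1, and each function symbol of arity r contributes N_{k-1}^r new terms at level k: N_k = 1 + N_{k-1}^2 + N_{k-1}^2.
N_0 = 1
N_1 = 1 + 1^2 + 1^2 = 3
N_2 = 1 + 3^2 + 3^2 = 19
Terms of depth exactly 2: N_2 − N_1 = 19 − 3 = 16.

16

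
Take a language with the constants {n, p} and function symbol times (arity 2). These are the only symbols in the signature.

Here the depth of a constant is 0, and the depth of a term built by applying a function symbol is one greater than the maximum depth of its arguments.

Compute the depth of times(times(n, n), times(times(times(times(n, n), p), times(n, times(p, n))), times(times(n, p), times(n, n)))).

5

depth(times(n, n)) = 1 + max(0, 0) = 1
depth(times(times(n, n), p)) = 1 + max(1, 0) = 2
depth(times(p, n)) = 1 + max(0, 0) = 1
depth(times(n, times(p, n))) = 1 + max(0, 1) = 2
depth(times(times(times(n, n), p), times(n, times(p, n)))) = 1 + max(2, 2) = 3
depth(times(n, p)) = 1 + max(0, 0) = 1
depth(times(times(n, p), times(n, n))) = 1 + max(1, 1) = 2
depth(times(times(times(times(n, n), p), times(n, times(p, n))), times(times(n, p), times(n, n)))) = 1 + max(3, 2) = 4
depth(times(times(n, n), times(times(times(times(n, n), p), times(n, times(p, n))), times(times(n, p), times(n, n))))) = 1 + max(1, 4) = 5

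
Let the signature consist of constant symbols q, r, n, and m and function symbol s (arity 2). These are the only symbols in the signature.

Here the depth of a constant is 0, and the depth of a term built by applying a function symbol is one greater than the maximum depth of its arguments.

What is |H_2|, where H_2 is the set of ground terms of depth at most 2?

404

Let N_k = |{terms of depth ≤ k}|. Then N_0 = 4 and N_k = 4 + N_{k-1}^2 for k ≥ 1 (one summand per function symbol, arity giving the exponent).
N_0 = 4
N_1 = 4 + 4^2 = 20
N_2 = 4 + 20^2 = 404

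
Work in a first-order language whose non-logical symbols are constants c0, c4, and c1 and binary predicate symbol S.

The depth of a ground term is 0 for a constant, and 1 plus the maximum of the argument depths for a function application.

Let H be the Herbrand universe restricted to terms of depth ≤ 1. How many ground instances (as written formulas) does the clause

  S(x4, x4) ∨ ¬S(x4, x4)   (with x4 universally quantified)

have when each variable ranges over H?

3

Ground terms of depth ≤ 1:
  With no function symbols every ground term is a constant, so there are exactly 3 ground terms at every depth bound.
  N_0 = 3
  N_1 = 3
  Explicitly: c0, c4, c1.
So there are 3 ground terms available for substitution.
The body mentions the single quantified variable x4; since ground terms form a free algebra, no two substitutions collapse to the same formula.
Number of ground instances = 3.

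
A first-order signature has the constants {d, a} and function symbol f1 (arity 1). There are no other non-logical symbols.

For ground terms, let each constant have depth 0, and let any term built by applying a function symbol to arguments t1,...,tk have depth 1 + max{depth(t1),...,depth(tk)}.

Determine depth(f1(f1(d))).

2

depth(f1(d)) = 1 + depth(d) = 1 + 0 = 1
depth(f1(f1(d))) = 1 + depth(f1(d)) = 1 + 1 = 2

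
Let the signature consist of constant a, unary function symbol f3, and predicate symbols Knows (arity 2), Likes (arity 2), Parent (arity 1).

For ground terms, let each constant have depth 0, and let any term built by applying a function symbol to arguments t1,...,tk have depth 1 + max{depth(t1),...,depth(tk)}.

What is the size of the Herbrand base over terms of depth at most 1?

10

First count ground terms of depth ≤ 1.
Write N_k for the number of ground terms of depth ≤ k. A term of depth ≤ k is either a constant or a function symbol applied to arguments of depth ≤ k−1, so N_k = 1 + N_{k-1}.
N_0 = 1
N_1 = 1 + 1 = 2
So |H| = 2.
For each predicate symbol, the number of ground atoms is |H| raised to its arity; summing:
  Knows: 2^2 = 4;  Likes: 2^2 = 4;  Parent: 2
Total ground atoms: 4 + 4 + 2 = 10.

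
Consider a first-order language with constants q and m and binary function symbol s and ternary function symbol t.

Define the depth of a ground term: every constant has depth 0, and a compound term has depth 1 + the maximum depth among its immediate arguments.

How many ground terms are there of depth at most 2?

2942

Let N_k = |{terms of depth ≤ k}|. Then N_0 = 2 and N_k = 2 + N_{k-1}^2 + N_{k-1}^3 for k ≥ 1 (one summand per function symbol, arity giving the exponent).
N_0 = 2
N_1 = 2 + 2^2 + 2^3 = 14
N_2 = 2 + 14^2 + 14^3 = 2942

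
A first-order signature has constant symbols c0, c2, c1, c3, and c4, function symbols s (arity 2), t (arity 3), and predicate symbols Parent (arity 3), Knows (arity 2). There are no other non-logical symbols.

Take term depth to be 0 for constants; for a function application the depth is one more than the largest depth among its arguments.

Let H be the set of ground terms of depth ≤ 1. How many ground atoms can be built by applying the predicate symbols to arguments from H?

3747900

First count ground terms of depth ≤ 1.
Count level by level. With function symbols s/2, t/3, the terms of depth ≤ k are the 5 constants together with each function applied to depth-≤(k−1) tuples, so N_k = 5 + N_{k-1}^2 + N_{k-1}^3.
N_0 = 5
N_1 = 5 + 5^2 + 5^3 = 155
So |H| = 155.
Each predicate of arity r yields |H|^r ground atoms (one per choice of an r-tuple from H):
  Parent: 155^3 = 3723875;  Knows: 155^2 = 24025
Total ground atoms: 3723875 + 24025 = 3747900.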